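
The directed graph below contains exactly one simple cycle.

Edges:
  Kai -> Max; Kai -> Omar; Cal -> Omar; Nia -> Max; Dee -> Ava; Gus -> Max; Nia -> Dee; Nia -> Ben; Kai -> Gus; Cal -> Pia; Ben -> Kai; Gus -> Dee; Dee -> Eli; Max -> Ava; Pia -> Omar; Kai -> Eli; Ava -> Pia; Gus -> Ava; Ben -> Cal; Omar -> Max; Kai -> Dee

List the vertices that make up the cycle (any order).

DFS with gray/black marking from Omar:
Omar gray
  Max gray
    Ava gray
      Pia gray
        Pia→Omar: Omar is gray → back edge
Back edge closes the cycle Omar → Max → Ava → Pia → Omar; its vertices are {Ava, Max, Pia, Omar}.

Ava, Max, Pia, Omar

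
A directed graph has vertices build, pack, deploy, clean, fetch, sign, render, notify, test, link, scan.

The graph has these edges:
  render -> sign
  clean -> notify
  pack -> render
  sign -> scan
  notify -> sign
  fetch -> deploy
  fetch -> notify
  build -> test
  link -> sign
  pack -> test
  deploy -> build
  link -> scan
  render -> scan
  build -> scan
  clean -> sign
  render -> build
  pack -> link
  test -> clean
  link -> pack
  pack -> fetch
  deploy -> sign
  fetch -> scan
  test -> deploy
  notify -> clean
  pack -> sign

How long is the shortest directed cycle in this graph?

2

For each vertex v, BFS finds the shortest path from v back to v.
The shortest such closed walk is pack → link → pack, length 2.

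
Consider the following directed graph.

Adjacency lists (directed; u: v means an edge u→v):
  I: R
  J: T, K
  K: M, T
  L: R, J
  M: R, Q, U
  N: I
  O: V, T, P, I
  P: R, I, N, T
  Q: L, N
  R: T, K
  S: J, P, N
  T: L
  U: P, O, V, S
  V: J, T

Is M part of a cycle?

M is on a cycle iff M can reach itself via ≥1 edge.
M → R → K → M — yes.

Yes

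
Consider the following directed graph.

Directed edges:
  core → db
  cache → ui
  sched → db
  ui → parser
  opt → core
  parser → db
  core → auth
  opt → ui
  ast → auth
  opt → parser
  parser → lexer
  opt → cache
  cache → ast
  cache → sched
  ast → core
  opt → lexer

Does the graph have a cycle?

DFS with white/gray/black marking, starting from sched:
sched gray
  db gray
  db black
sched black
auth gray
auth black
parser gray
  parser→db: db black — skip
  lexer gray
  lexer black
parser black
ui gray
  ui→parser: parser black — skip
ui black
cache gray
  cache→ui: ui black — skip
  cache→sched: sched black — skip
  ast gray
    ast→auth: auth black — skip
    core gray
      core→auth: auth black — skip
      core→db: db black — skip
    core black
  ast black
cache black
opt gray
  opt→lexer: lexer black — skip
  opt→parser: parser black — skip
  opt→cache: cache black — skip
  opt→ui: ui black — skip
  opt→core: core black — skip
opt black
Every edge goes to a white or black vertex — no back edge, so the graph is acyclic.

No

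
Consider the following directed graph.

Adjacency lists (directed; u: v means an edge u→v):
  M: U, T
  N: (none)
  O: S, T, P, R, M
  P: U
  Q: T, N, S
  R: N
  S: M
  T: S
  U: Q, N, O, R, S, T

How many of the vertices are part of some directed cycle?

A vertex is on a directed cycle iff it belongs to a strongly connected component of size ≥ 2 (or has a self-loop).
The vertices on cycles are {M, O, P, Q, S, T, U} — 7 in total.

7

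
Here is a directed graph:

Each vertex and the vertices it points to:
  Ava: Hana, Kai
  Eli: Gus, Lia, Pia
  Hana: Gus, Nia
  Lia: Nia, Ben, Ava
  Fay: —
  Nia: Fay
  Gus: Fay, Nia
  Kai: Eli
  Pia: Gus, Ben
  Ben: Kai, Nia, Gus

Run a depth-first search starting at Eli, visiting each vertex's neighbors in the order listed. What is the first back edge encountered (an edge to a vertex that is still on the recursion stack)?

DFS from Eli (visiting each vertex's neighbors in the order listed); mark gray on enter, black on exit:
Eli gray
  Gus gray
    Fay gray
    Fay black
    Nia gray
      Nia→Fay: Fay black — skip
    Nia black
  Gus black
  Lia gray
    Lia→Nia: Nia black — skip
    Ben gray
      Kai gray
        Kai→Eli: Eli is gray → back edge
First back edge: Kai → Eli.

Kai->Eli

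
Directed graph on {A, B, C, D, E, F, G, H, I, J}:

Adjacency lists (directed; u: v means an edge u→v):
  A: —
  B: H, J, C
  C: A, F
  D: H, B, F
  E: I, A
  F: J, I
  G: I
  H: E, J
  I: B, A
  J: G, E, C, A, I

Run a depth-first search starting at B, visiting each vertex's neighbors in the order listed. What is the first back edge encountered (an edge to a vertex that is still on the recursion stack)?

DFS from B (visiting each vertex's neighbors in the order listed); mark gray on enter, black on exit:
B gray
  H gray
    E gray
      I gray
        I→B: B is gray → back edge
First back edge: I → B.

I→B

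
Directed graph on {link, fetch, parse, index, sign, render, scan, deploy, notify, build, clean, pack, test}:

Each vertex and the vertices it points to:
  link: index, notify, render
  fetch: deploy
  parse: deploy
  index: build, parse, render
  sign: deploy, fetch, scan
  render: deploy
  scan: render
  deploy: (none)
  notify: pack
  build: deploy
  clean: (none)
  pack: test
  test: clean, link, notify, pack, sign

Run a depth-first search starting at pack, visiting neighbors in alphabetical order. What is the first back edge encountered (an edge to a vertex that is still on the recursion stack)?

DFS from pack (visiting neighbors in alphabetical order); mark gray on enter, black on exit:
pack gray
  test gray
    clean gray
    clean black
    link gray
      index gray
        build gray
          deploy gray
          deploy black
        build black
        parse gray
          parse→deploy: deploy black — skip
        parse black
        render gray
          render→deploy: deploy black — skip
        render black
      index black
      notify gray
        notify→pack: pack is gray → back edge
First back edge: notify → pack.

notify->pack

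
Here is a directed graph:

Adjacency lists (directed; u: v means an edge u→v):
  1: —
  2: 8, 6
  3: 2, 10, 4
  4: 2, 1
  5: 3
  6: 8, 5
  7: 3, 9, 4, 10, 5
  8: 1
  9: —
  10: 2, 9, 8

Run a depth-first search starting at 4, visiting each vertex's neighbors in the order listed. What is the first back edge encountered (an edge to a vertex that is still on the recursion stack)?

DFS from 4 (visiting each vertex's neighbors in the order listed); mark gray on enter, black on exit:
4 gray
  2 gray
    8 gray
      1 gray
      1 black
    8 black
    6 gray
      6→8: 8 black — skip
      5 gray
        3 gray
          3→2: 2 is gray → back edge
First back edge: 3 → 2.

3→2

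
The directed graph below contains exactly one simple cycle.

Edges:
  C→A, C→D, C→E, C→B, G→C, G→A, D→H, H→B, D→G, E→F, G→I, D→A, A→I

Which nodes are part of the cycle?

C, D, G

DFS with gray/black marking from C:
C gray
  E gray
    F gray
    F black
  E black
  D gray
    H gray
      B gray
      B black
    H black
    A gray
      I gray
      I black
    A black
    G gray
      G→C: C is gray → back edge
Back edge closes the cycle C → D → G → C; its vertices are {C, D, G}.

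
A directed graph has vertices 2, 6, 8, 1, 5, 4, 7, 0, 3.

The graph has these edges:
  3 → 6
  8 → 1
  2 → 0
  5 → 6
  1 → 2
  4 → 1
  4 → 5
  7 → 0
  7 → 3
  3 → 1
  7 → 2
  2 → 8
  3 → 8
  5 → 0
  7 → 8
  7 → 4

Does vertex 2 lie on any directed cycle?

Yes

2 is on a cycle iff 2 can reach itself via ≥1 edge.
2 → 8 → 1 → 2 — yes.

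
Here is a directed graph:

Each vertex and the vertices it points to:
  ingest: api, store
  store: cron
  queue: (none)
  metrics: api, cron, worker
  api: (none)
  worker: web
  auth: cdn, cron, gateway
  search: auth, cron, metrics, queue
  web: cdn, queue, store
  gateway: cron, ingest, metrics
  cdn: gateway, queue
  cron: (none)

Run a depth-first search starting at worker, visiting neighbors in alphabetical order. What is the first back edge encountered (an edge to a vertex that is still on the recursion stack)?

metrics->worker

DFS from worker (visiting neighbors in alphabetical order); mark gray on enter, black on exit:
worker gray
  web gray
    cdn gray
      gateway gray
        cron gray
        cron black
        ingest gray
          api gray
          api black
          store gray
            store→cron: cron black — skip
          store black
        ingest black
        metrics gray
          metrics→api: api black — skip
          metrics→cron: cron black — skip
          metrics→worker: worker is gray → back edge
First back edge: metrics → worker.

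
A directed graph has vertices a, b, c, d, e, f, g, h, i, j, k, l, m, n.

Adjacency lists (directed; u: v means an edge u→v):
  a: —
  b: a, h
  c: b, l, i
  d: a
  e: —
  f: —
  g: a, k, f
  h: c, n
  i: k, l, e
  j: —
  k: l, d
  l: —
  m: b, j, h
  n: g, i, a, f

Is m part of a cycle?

No

m lies on a cycle iff there is a path from m back to itself.
Exploring from m, it never reaches itself; equivalently, its strongly connected component is a singleton.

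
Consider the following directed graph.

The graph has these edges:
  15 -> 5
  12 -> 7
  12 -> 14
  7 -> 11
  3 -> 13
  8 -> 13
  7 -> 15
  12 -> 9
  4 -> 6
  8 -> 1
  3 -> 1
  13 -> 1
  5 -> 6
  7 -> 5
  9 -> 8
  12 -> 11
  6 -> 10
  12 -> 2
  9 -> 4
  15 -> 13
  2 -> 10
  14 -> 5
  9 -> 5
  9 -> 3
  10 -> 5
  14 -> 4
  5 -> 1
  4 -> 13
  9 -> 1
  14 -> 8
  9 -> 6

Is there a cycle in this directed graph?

Yes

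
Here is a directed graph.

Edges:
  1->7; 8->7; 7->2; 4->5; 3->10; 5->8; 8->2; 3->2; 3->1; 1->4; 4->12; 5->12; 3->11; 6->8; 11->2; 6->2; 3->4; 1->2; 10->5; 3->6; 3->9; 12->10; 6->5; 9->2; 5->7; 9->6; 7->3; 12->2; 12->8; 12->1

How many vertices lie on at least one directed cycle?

A vertex is on a directed cycle iff it belongs to a strongly connected component of size ≥ 2 (or has a self-loop).
The vertices on cycles are {1, 3, 4, 5, 6, 7, 8, 9, 10, 12} — 10 in total.

10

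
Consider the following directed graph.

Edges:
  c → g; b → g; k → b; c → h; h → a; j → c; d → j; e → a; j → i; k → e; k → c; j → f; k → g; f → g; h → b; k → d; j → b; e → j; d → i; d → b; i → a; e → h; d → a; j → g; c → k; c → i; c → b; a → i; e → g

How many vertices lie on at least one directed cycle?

7

A vertex is on a directed cycle iff it belongs to a strongly connected component of size ≥ 2 (or has a self-loop).
The vertices on cycles are {a, c, d, e, i, j, k} — 7 in total.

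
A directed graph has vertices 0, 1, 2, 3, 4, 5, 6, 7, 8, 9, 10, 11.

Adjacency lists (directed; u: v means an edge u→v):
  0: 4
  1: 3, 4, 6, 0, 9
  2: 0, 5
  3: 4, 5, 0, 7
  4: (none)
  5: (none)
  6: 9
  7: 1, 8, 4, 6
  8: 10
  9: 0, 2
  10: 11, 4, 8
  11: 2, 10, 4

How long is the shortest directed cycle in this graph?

For each vertex v, BFS finds the shortest path from v back to v.
The shortest such closed walk is 8 → 10 → 8, length 2.

2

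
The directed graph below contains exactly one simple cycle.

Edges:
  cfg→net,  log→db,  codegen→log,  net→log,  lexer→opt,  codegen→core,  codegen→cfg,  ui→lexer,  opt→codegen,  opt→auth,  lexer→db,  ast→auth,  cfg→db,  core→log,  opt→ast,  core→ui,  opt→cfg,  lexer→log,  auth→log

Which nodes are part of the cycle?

ui, opt, core, lexer, codegen

DFS with gray/black marking from opt:
opt gray
  codegen gray
    log gray
      db gray
      db black
    log black
    cfg gray
      cfg→db: db black — skip
      net gray
        net→log: log black — skip
      net black
    cfg black
    core gray
      ui gray
        lexer gray
          lexer→opt: opt is gray → back edge
Back edge closes the cycle opt → codegen → core → ui → lexer → opt; its vertices are {ui, opt, core, lexer, codegen}.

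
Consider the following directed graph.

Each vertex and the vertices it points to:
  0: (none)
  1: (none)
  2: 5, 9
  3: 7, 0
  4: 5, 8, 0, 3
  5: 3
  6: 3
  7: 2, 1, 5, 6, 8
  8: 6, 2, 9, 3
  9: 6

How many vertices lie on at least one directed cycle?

7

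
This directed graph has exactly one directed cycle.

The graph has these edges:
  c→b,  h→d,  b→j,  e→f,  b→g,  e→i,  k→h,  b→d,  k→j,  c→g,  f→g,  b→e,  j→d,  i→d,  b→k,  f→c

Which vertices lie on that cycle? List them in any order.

b, c, e, f

DFS with gray/black marking from b:
b gray
  d gray
  d black
  g gray
  g black
  j gray
    j→d: d black — skip
  j black
  k gray
    h gray
      h→d: d black — skip
    h black
    k→j: j black — skip
  k black
  e gray
    f gray
      f→g: g black — skip
      c gray
        c→b: b is gray → back edge
Back edge closes the cycle b → e → f → c → b; its vertices are {b, c, e, f}.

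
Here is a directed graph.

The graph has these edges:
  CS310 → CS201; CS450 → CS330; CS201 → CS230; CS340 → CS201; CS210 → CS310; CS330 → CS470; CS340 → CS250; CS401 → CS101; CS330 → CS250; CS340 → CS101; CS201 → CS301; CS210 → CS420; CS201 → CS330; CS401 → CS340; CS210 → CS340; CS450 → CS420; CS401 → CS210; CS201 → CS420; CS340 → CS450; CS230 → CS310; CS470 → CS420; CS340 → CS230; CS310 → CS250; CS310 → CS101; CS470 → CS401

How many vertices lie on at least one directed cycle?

A vertex is on a directed cycle iff it belongs to a strongly connected component of size ≥ 2 (or has a self-loop).
The vertices on cycles are {CS201, CS210, CS230, CS310, CS330, CS340, CS401, CS450, CS470} — 9 in total.

9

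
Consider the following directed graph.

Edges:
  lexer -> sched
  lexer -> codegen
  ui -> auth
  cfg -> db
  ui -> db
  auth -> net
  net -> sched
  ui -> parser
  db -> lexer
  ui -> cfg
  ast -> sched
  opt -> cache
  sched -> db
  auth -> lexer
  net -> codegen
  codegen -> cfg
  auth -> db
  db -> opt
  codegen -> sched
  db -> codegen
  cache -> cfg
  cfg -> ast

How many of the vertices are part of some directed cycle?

A vertex is on a directed cycle iff it belongs to a strongly connected component of size ≥ 2 (or has a self-loop).
The vertices on cycles are {db, ast, cfg, opt, cache, lexer, sched, codegen} — 8 in total.

8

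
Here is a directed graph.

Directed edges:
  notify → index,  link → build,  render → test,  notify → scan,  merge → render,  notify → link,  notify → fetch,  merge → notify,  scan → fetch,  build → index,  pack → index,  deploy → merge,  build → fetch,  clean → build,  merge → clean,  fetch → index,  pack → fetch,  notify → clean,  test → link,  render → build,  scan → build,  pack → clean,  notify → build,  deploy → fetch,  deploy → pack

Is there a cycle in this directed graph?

DFS with white/gray/black marking, starting from link:
link gray
  build gray
    index gray
    index black
    fetch gray
      fetch→index: index black — skip
    fetch black
  build black
link black
pack gray
  pack→index: index black — skip
  clean gray
    clean→build: build black — skip
  clean black
  pack→fetch: fetch black — skip
pack black
notify gray
  notify→clean: clean black — skip
  scan gray
    scan→build: build black — skip
    scan→fetch: fetch black — skip
  scan black
  notify→fetch: fetch black — skip
  notify→build: build black — skip
  notify→index: index black — skip
  notify→link: link black — skip
notify black
render gray
  render→build: build black — skip
  test gray
    test→link: link black — skip
  test black
render black
deploy gray
  deploy→fetch: fetch black — skip
  deploy→pack: pack black — skip
  merge gray
    merge→notify: notify black — skip
    merge→render: render black — skip
    merge→clean: clean black — skip
  merge black
deploy black
Every edge goes to a white or black vertex — no back edge, so the graph is acyclic.

No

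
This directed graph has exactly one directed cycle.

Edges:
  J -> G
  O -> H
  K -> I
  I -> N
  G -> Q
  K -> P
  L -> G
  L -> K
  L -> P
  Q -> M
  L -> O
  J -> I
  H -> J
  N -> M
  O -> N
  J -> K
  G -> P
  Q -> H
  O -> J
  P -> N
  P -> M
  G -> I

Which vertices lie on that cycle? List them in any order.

G, H, J, Q

DFS with gray/black marking from J:
J gray
  I gray
    N gray
      M gray
      M black
    N black
  I black
  G gray
    P gray
      P→M: M black — skip
      P→N: N black — skip
    P black
    G→I: I black — skip
    Q gray
      Q→M: M black — skip
      H gray
        H→J: J is gray → back edge
Back edge closes the cycle J → G → Q → H → J; its vertices are {G, H, J, Q}.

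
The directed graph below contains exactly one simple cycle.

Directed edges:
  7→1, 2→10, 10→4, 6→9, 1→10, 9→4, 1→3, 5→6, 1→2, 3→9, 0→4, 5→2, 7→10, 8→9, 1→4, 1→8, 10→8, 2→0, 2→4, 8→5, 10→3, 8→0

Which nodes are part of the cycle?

DFS with gray/black marking from 10:
10 gray
  4 gray
  4 black
  3 gray
    9 gray
      9→4: 4 black — skip
    9 black
  3 black
  8 gray
    0 gray
      0→4: 4 black — skip
    0 black
    8→9: 9 black — skip
    5 gray
      6 gray
        6→9: 9 black — skip
      6 black
      2 gray
        2→10: 10 is gray → back edge
Back edge closes the cycle 10 → 8 → 5 → 2 → 10; its vertices are {2, 5, 8, 10}.

2, 5, 8, 10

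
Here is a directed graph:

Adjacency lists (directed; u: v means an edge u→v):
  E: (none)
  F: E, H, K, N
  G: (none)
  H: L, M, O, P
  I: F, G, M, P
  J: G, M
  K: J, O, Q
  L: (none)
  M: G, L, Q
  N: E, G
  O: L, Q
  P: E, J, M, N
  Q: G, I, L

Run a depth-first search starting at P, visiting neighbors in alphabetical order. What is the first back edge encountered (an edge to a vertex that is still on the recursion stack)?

DFS from P (visiting neighbors in alphabetical order); mark gray on enter, black on exit:
P gray
  E gray
  E black
  J gray
    G gray
    G black
    M gray
      M→G: G black — skip
      L gray
      L black
      Q gray
        Q→G: G black — skip
        I gray
          F gray
            F→E: E black — skip
            H gray
              H→L: L black — skip
              H→M: M is gray → back edge
First back edge: H → M.

H→M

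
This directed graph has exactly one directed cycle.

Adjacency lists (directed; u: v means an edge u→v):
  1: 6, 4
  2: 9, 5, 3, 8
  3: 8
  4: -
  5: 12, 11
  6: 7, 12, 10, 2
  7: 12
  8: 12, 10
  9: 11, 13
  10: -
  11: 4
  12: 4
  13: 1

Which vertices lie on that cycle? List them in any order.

DFS with gray/black marking from 2:
2 gray
  9 gray
    11 gray
      4 gray
      4 black
    11 black
    13 gray
      1 gray
        6 gray
          7 gray
            12 gray
              12→4: 4 black — skip
            12 black
          7 black
          6→12: 12 black — skip
          10 gray
          10 black
          6→2: 2 is gray → back edge
Back edge closes the cycle 2 → 9 → 13 → 1 → 6 → 2; its vertices are {1, 2, 6, 9, 13}.

1, 2, 6, 9, 13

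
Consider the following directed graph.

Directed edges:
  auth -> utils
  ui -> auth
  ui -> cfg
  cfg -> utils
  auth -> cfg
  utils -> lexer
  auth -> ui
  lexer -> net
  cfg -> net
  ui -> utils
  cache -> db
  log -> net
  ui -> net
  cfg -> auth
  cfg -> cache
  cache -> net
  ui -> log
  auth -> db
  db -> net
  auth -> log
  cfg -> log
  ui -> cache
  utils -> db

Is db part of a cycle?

No

db lies on a cycle iff there is a path from db back to itself.
Exploring from db, it never reaches itself; equivalently, its strongly connected component is a singleton.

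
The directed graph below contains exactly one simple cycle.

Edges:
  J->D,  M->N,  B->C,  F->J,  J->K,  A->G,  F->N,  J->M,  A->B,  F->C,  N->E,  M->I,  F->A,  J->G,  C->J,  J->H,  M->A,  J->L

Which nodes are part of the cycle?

A, B, C, J, M

DFS with gray/black marking from J:
J gray
  M gray
    A gray
      G gray
      G black
      B gray
        C gray
          C→J: J is gray → back edge
Back edge closes the cycle J → M → A → B → C → J; its vertices are {A, B, C, J, M}.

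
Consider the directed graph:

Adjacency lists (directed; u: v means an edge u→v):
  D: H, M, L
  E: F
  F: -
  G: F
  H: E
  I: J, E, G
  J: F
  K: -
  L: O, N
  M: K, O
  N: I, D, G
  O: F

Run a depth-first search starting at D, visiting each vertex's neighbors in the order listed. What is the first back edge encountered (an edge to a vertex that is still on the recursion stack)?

DFS from D (visiting each vertex's neighbors in the order listed); mark gray on enter, black on exit:
D gray
  H gray
    E gray
      F gray
      F black
    E black
  H black
  M gray
    K gray
    K black
    O gray
      O→F: F black — skip
    O black
  M black
  L gray
    L→O: O black — skip
    N gray
      I gray
        J gray
          J→F: F black — skip
        J black
        I→E: E black — skip
        G gray
          G→F: F black — skip
        G black
      I black
      N→D: D is gray → back edge
First back edge: N → D.

N->D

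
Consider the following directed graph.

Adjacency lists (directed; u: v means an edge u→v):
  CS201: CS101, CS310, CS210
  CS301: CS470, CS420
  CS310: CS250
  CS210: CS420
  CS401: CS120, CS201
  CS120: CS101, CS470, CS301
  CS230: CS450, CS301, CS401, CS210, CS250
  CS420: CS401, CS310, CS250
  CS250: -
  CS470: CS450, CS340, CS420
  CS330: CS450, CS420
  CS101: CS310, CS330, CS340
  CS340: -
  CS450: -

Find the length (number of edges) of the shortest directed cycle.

4

For each vertex v, BFS finds the shortest path from v back to v.
The shortest such closed walk is CS401 → CS120 → CS301 → CS420 → CS401, length 4.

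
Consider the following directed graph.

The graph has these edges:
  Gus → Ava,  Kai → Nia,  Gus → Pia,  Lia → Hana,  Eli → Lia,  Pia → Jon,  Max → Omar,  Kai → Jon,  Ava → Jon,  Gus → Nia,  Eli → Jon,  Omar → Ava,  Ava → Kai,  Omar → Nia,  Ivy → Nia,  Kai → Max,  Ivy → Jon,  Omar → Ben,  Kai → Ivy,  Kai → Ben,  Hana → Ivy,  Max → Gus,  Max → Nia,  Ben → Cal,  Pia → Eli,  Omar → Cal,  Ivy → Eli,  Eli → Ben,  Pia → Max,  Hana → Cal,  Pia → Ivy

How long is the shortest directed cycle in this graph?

For each vertex v, BFS finds the shortest path from v back to v.
The shortest such closed walk is Pia → Max → Gus → Pia, length 3.

3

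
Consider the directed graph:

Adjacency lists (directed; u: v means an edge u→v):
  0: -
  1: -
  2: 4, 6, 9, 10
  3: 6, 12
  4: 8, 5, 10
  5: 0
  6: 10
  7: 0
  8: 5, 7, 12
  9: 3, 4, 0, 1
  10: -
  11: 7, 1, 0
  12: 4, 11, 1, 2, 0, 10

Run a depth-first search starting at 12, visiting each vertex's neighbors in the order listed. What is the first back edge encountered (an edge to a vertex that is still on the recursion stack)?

DFS from 12 (visiting each vertex's neighbors in the order listed); mark gray on enter, black on exit:
12 gray
  4 gray
    8 gray
      5 gray
        0 gray
        0 black
      5 black
      7 gray
        7→0: 0 black — skip
      7 black
      8→12: 12 is gray → back edge
First back edge: 8 → 12.

8→12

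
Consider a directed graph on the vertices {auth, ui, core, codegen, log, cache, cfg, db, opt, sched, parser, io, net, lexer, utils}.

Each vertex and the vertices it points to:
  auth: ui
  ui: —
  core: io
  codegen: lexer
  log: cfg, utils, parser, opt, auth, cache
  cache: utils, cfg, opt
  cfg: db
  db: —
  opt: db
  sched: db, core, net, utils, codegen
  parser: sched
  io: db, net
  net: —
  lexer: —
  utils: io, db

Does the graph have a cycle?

No

DFS with white/gray/black marking, starting from db:
db gray
db black
auth gray
  ui gray
  ui black
auth black
core gray
  io gray
    io→db: db black — skip
    net gray
    net black
  io black
core black
codegen gray
  lexer gray
  lexer black
codegen black
log gray
  cfg gray
    cfg→db: db black — skip
  cfg black
  utils gray
    utils→io: io black — skip
    utils→db: db black — skip
  utils black
  parser gray
    sched gray
      sched→db: db black — skip
      sched→core: core black — skip
      sched→net: net black — skip
      sched→utils: utils black — skip
      sched→codegen: codegen black — skip
    sched black
  parser black
  opt gray
    opt→db: db black — skip
  opt black
  log→auth: auth black — skip
  cache gray
    cache→utils: utils black — skip
    cache→cfg: cfg black — skip
    cache→opt: opt black — skip
  cache black
log black
Every edge goes to a white or black vertex — no back edge, so the graph is acyclic.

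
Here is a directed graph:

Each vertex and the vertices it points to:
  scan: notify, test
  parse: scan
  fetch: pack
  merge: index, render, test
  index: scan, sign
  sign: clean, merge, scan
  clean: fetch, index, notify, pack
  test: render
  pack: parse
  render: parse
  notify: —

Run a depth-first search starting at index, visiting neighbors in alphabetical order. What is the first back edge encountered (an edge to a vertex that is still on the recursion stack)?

parse→scan

DFS from index (visiting neighbors in alphabetical order); mark gray on enter, black on exit:
index gray
  scan gray
    notify gray
    notify black
    test gray
      render gray
        parse gray
          parse→scan: scan is gray → back edge
First back edge: parse → scan.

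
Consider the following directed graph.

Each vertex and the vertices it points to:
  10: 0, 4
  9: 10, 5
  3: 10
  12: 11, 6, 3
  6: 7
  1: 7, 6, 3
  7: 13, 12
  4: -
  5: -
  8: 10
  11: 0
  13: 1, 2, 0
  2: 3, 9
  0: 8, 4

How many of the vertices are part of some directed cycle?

8

A vertex is on a directed cycle iff it belongs to a strongly connected component of size ≥ 2 (or has a self-loop).
The vertices on cycles are {0, 1, 6, 7, 8, 10, 12, 13} — 8 in total.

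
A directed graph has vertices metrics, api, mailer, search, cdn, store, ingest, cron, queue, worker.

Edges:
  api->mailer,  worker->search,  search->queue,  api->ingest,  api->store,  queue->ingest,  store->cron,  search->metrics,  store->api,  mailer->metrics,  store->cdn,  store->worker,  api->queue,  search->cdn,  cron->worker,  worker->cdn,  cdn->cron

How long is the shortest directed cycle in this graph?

For each vertex v, BFS finds the shortest path from v back to v.
The shortest such closed walk is api → store → api, length 2.

2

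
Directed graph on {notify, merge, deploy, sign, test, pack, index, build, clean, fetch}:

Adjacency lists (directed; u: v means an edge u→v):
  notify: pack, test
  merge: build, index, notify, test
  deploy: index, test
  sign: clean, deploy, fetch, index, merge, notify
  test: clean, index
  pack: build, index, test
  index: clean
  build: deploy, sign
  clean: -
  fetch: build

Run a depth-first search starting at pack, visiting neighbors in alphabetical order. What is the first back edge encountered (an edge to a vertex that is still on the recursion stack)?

DFS from pack (visiting neighbors in alphabetical order); mark gray on enter, black on exit:
pack gray
  build gray
    deploy gray
      index gray
        clean gray
        clean black
      index black
      test gray
        test→clean: clean black — skip
        test→index: index black — skip
      test black
    deploy black
    sign gray
      sign→clean: clean black — skip
      sign→deploy: deploy black — skip
      fetch gray
        fetch→build: build is gray → back edge
First back edge: fetch → build.

fetch->build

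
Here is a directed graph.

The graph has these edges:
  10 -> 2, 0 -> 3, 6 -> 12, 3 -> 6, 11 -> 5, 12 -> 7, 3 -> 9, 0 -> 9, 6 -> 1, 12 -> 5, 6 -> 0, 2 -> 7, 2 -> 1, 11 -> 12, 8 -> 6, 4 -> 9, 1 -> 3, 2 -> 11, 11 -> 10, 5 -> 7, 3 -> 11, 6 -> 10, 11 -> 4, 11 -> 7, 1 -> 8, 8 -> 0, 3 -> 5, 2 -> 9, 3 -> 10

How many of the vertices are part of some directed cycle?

8

A vertex is on a directed cycle iff it belongs to a strongly connected component of size ≥ 2 (or has a self-loop).
The vertices on cycles are {0, 1, 2, 3, 6, 8, 10, 11} — 8 in total.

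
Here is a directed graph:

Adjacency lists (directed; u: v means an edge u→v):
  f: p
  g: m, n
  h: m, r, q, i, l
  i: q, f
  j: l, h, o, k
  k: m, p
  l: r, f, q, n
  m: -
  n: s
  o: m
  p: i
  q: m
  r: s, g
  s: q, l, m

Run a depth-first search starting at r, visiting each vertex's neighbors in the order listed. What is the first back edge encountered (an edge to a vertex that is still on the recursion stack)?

l→r

DFS from r (visiting each vertex's neighbors in the order listed); mark gray on enter, black on exit:
r gray
  s gray
    q gray
      m gray
      m black
    q black
    l gray
      l→r: r is gray → back edge
First back edge: l → r.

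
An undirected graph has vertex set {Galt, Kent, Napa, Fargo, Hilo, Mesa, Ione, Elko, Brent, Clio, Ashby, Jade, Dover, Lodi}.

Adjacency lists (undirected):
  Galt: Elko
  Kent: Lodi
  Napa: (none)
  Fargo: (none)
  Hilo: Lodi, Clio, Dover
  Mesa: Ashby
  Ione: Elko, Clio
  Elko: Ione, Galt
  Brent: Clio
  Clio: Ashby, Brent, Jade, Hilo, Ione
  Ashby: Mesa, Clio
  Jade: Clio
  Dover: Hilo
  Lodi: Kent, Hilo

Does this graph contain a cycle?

No

DFS, tracking each vertex's parent; an edge to a visited non-parent vertex closes a cycle.
Start from Brent:
visit Brent (parent –)
  visit Clio (parent Brent)
    visit Ashby (parent Clio)
      visit Mesa (parent Ashby)
        Mesa–Ashby: parent, skip
      Ashby–Clio: parent, skip
    Clio–Brent: parent, skip
    visit Jade (parent Clio)
      Jade–Clio: parent, skip
    visit Hilo (parent Clio)
      visit Lodi (parent Hilo)
        visit Kent (parent Lodi)
          Kent–Lodi: parent, skip
        Lodi–Hilo: parent, skip
      Hilo–Clio: parent, skip
      visit Dover (parent Hilo)
        Dover–Hilo: parent, skip
    visit Ione (parent Clio)
      visit Elko (parent Ione)
        Elko–Ione: parent, skip
        visit Galt (parent Elko)
          Galt–Elko: parent, skip
      Ione–Clio: parent, skip
visit Napa (parent –)
visit Fargo (parent –)
No non-parent visited neighbor found — the graph is a forest.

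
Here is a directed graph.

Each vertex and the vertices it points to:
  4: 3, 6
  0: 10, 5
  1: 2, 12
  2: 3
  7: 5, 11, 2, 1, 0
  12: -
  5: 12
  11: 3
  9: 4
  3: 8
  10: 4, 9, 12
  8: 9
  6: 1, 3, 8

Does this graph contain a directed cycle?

Yes

DFS with white/gray/black marking, starting from 2:
2 gray
  3 gray
    8 gray
      9 gray
        4 gray
          4→3: 3 is gray → back edge
Back edge found, so a cycle exists: 3 → 8 → 9 → 4 → 3.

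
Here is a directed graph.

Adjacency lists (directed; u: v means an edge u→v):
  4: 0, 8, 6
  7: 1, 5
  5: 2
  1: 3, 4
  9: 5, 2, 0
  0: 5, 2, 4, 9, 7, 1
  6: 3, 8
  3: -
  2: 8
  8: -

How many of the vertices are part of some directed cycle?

5

A vertex is on a directed cycle iff it belongs to a strongly connected component of size ≥ 2 (or has a self-loop).
The vertices on cycles are {0, 1, 4, 7, 9} — 5 in total.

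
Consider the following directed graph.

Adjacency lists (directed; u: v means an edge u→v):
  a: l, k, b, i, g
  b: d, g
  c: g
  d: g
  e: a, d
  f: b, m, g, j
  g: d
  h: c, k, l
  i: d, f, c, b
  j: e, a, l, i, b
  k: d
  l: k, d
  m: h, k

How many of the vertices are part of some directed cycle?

A vertex is on a directed cycle iff it belongs to a strongly connected component of size ≥ 2 (or has a self-loop).
The vertices on cycles are {a, d, e, f, g, i, j} — 7 in total.

7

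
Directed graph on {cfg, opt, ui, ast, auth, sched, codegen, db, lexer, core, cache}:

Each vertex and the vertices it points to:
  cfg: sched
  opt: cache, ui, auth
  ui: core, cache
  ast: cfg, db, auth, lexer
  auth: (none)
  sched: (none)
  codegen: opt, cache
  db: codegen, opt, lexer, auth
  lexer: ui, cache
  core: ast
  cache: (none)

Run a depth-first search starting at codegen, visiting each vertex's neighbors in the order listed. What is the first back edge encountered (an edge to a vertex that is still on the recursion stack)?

DFS from codegen (visiting each vertex's neighbors in the order listed); mark gray on enter, black on exit:
codegen gray
  opt gray
    cache gray
    cache black
    ui gray
      core gray
        ast gray
          cfg gray
            sched gray
            sched black
          cfg black
          db gray
            db→codegen: codegen is gray → back edge
First back edge: db → codegen.

db→codegen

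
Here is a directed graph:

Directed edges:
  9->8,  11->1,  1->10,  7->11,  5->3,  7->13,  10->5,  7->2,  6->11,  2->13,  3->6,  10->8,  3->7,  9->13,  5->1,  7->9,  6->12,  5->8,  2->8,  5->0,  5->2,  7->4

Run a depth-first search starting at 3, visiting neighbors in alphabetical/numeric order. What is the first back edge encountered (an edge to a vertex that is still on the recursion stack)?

5->1

DFS from 3 (visiting neighbors in alphabetical/numeric order); mark gray on enter, black on exit:
3 gray
  6 gray
    11 gray
      1 gray
        10 gray
          5 gray
            0 gray
            0 black
            5→1: 1 is gray → back edge
First back edge: 5 → 1.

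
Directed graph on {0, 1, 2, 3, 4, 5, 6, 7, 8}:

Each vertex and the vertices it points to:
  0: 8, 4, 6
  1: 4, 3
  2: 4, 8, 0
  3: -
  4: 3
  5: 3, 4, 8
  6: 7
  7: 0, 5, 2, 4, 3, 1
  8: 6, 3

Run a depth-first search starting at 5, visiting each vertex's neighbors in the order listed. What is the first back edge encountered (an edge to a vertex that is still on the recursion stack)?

DFS from 5 (visiting each vertex's neighbors in the order listed); mark gray on enter, black on exit:
5 gray
  3 gray
  3 black
  4 gray
    4→3: 3 black — skip
  4 black
  8 gray
    6 gray
      7 gray
        0 gray
          0→8: 8 is gray → back edge
First back edge: 0 → 8.

0→8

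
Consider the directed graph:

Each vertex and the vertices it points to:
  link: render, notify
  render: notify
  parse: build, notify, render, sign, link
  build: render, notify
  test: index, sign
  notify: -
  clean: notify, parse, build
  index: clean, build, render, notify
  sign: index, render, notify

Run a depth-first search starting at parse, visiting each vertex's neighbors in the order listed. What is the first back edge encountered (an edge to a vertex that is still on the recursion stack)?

clean->parse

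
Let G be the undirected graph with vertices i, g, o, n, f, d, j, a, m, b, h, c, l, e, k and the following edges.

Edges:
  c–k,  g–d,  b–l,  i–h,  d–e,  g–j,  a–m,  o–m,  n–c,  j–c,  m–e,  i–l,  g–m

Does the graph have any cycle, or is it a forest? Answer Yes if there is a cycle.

Yes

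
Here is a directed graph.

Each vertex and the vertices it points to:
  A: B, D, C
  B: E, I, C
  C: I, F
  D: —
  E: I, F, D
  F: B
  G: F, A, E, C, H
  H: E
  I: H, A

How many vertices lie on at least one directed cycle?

A vertex is on a directed cycle iff it belongs to a strongly connected component of size ≥ 2 (or has a self-loop).
The vertices on cycles are {A, B, C, E, F, H, I} — 7 in total.

7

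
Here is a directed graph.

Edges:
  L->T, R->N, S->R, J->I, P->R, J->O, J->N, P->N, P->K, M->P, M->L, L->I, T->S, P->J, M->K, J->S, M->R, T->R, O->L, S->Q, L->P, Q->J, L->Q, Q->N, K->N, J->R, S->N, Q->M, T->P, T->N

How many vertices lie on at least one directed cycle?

A vertex is on a directed cycle iff it belongs to a strongly connected component of size ≥ 2 (or has a self-loop).
The vertices on cycles are {J, L, M, O, P, Q, S, T} — 8 in total.

8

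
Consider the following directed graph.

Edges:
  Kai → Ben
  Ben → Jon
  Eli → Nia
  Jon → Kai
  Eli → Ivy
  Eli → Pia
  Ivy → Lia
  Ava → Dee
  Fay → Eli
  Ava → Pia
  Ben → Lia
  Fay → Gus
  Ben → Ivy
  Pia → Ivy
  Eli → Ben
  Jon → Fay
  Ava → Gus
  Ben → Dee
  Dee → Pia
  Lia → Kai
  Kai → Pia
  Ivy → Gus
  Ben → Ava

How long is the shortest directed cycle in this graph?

3

For each vertex v, BFS finds the shortest path from v back to v.
The shortest such closed walk is Ben → Jon → Kai → Ben, length 3.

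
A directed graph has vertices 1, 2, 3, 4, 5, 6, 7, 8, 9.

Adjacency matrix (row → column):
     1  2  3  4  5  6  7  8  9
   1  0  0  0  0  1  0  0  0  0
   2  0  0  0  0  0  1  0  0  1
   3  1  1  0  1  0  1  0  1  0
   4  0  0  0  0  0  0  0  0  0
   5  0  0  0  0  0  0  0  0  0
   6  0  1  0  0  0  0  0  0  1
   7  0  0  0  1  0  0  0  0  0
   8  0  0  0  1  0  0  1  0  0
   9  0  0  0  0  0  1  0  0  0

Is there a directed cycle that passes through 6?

Yes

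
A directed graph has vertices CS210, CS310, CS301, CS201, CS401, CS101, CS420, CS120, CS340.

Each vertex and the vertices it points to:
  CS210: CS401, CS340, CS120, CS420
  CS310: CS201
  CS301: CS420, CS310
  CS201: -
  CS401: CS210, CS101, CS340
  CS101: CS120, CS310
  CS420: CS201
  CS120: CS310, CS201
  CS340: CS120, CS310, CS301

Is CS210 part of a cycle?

Yes

CS210 is on a cycle iff CS210 can reach itself via ≥1 edge.
CS210 → CS401 → CS210 — yes.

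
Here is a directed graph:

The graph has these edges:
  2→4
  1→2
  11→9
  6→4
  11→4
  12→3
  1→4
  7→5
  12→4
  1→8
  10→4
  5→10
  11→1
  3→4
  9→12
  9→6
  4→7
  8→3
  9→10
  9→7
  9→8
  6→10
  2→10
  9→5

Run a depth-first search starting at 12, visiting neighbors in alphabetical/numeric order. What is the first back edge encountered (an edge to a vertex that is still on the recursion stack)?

DFS from 12 (visiting neighbors in alphabetical/numeric order); mark gray on enter, black on exit:
12 gray
  3 gray
    4 gray
      7 gray
        5 gray
          10 gray
            10→4: 4 is gray → back edge
First back edge: 10 → 4.

10→4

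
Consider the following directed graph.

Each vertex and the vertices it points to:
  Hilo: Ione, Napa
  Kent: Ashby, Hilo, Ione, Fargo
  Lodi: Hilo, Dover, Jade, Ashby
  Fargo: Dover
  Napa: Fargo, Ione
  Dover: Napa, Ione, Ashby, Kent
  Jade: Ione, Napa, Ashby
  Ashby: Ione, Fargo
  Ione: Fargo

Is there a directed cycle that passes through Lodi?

No

Lodi lies on a cycle iff there is a path from Lodi back to itself.
Exploring from Lodi, it never reaches itself; equivalently, its strongly connected component is a singleton.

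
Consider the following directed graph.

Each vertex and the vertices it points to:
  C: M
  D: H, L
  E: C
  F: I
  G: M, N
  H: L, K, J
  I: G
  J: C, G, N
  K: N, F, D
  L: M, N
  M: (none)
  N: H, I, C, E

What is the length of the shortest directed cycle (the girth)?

3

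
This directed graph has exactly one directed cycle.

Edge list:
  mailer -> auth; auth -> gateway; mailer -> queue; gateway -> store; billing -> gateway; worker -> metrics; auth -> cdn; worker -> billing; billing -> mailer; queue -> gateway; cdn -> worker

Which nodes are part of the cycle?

cdn, auth, mailer, worker, billing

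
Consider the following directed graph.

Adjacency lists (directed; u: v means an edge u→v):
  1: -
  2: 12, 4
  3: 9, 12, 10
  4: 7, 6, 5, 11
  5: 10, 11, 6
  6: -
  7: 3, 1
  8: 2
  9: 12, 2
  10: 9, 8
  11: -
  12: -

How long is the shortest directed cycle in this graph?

5

For each vertex v, BFS finds the shortest path from v back to v.
The shortest such closed walk is 4 → 7 → 3 → 9 → 2 → 4, length 5.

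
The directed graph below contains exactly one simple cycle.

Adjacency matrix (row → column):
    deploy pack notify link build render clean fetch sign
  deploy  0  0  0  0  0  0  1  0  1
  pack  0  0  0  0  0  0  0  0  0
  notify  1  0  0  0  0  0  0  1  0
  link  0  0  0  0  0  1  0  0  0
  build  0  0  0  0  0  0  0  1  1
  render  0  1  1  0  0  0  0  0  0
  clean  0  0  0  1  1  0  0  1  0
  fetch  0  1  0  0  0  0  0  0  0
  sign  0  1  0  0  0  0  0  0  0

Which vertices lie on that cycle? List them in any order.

DFS with gray/black marking from deploy:
deploy gray
  clean gray
    link gray
      render gray
        pack gray
        pack black
        notify gray
          fetch gray
            fetch→pack: pack black — skip
          fetch black
          notify→deploy: deploy is gray → back edge
Back edge closes the cycle deploy → clean → link → render → notify → deploy; its vertices are {link, clean, deploy, notify, render}.

link, clean, deploy, notify, render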